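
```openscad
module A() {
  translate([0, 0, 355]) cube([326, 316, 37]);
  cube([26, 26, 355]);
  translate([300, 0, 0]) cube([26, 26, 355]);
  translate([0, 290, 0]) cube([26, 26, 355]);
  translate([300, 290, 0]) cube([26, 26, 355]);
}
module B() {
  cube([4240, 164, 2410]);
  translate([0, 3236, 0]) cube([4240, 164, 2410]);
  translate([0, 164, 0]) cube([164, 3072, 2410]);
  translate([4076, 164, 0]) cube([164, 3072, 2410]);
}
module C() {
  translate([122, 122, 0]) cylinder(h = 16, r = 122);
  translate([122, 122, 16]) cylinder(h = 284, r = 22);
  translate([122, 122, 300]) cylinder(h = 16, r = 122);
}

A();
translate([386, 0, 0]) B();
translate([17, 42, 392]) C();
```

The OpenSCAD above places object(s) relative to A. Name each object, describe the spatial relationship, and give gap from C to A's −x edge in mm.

The spool's min-x is at 17; the stool's min-x is 0; gap = 17 mm.

A is a stool. B is a house frame. C is a spool. The house frame is on the floor beside the stool on its +x side. The spool is on top of the stool. The gap from the spool to the stool's −x edge is 17 mm.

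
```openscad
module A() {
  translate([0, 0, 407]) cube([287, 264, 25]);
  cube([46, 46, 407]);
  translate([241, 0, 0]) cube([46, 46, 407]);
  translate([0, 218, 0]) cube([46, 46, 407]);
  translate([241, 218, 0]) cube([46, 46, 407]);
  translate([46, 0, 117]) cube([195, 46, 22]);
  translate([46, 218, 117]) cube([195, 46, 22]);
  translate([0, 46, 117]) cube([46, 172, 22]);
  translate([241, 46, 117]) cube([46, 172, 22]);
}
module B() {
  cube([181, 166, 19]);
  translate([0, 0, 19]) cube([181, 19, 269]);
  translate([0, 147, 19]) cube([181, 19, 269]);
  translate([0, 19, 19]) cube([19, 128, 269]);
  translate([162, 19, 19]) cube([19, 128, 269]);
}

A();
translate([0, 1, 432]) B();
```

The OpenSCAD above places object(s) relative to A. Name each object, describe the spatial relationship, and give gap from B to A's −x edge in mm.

A is a stool. B is an open box. The open box is on top of the stool. The gap from the open box to the stool's −x edge is 0 mm.

The open box's min-x is at 0; the stool's min-x is 0; gap = 0 mm.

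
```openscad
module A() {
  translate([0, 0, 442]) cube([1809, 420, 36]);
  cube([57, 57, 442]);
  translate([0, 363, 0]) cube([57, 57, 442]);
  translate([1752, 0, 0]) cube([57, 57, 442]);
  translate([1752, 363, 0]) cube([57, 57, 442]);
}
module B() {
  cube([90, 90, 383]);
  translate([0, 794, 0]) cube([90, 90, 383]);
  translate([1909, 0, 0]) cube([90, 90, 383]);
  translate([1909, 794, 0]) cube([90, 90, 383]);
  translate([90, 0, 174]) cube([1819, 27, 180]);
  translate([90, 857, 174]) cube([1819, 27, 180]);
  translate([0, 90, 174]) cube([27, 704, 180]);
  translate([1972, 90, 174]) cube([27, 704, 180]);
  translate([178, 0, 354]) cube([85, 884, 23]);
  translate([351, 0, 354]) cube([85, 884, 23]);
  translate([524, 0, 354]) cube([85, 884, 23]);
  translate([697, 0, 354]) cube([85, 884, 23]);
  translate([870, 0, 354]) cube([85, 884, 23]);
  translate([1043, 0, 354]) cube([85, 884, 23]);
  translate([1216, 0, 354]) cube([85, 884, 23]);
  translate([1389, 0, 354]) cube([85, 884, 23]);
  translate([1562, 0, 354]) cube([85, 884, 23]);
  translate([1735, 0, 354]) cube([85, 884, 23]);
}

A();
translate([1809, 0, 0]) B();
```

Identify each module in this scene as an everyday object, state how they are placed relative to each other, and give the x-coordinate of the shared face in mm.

The bench's +x face and the bed frame's −x face are both at x = 1809 mm.

A is a bench. B is a bed frame. The bed frame is against the bench's +x side, with their −y faces flush. The x-coordinate of the shared face is 1809 mm.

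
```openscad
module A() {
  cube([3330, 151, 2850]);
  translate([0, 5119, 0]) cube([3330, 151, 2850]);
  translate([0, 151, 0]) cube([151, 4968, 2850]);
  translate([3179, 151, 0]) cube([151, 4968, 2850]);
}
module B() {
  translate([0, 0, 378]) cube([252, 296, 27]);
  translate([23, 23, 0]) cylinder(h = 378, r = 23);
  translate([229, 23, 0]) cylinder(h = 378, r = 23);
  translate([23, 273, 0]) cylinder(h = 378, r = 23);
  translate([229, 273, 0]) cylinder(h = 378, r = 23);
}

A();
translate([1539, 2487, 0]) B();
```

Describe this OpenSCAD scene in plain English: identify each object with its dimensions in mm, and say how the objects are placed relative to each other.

A is a box-shaped house frame (walls only): outside footprint 3330×5270 mm, wall height 2850 mm, wall thickness 151 mm. The two y-facing walls run the full x-width; the two x-facing walls fit between the inner faces of the y-facing walls.

B is a simple wooden stool: a rectangular seat 252 mm (x) by 296 mm (y), 27 mm thick, top face at z = 405 mm, on four round legs, each 46 mm in diameter. The legs rest on z = 0, each leg's axis is inset half a diameter from the nearest pair of seat edges (so the leg's bounding box is flush with the corner).

The stool sits inside the house frame, centred.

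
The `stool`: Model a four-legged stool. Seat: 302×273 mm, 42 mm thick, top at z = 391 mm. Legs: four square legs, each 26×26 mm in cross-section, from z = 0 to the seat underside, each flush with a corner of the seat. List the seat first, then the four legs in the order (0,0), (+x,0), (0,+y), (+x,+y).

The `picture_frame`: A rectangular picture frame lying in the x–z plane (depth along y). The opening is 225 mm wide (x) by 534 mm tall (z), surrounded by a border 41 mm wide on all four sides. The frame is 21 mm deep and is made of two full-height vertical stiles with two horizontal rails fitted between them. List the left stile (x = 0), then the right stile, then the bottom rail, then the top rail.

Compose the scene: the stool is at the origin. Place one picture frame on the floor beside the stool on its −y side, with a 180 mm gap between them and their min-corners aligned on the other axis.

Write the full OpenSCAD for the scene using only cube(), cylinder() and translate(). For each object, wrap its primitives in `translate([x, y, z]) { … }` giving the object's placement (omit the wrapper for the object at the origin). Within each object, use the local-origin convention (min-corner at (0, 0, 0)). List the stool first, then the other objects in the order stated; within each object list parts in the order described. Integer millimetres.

translate([0, 0, 349]) cube([302, 273, 42]);
cube([26, 26, 349]);
translate([276, 0, 0]) cube([26, 26, 349]);
translate([0, 247, 0]) cube([26, 26, 349]);
translate([276, 247, 0]) cube([26, 26, 349]);
translate([0, -201, 0]) {
  cube([41, 21, 616]);
  translate([266, 0, 0]) cube([41, 21, 616]);
  translate([41, 0, 0]) cube([225, 21, 41]);
  translate([41, 0, 575]) cube([225, 21, 41]);
}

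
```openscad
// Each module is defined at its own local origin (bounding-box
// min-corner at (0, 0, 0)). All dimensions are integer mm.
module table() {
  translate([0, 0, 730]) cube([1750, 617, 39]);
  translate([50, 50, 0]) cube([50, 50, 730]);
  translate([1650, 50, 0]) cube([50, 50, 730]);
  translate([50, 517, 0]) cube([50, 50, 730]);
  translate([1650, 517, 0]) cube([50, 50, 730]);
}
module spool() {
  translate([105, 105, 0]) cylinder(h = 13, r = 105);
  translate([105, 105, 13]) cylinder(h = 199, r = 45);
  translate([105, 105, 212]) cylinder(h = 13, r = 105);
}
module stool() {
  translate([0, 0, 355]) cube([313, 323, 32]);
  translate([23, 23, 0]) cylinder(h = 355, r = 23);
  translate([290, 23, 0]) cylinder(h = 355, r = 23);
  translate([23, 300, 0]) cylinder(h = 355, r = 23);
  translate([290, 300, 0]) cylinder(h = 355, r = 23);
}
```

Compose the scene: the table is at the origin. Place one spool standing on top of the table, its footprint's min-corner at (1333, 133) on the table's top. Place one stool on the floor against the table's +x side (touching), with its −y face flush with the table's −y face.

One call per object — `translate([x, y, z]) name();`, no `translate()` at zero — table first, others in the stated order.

table();
translate([1333, 133, 769]) spool();
translate([1750, 0, 0]) stool();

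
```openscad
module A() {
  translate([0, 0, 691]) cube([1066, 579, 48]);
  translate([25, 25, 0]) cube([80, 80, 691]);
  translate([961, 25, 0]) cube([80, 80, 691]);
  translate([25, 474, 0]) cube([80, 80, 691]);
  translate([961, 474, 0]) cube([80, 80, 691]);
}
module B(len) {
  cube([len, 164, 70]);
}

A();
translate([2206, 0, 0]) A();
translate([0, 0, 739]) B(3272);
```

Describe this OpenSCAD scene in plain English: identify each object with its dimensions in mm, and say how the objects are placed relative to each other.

A is a rectangular dining table. The top is 1066×579×48 mm with its upper surface at z = 739 mm. It stands on four 80×80 mm square legs, each inset 25 mm from the nearest pair of top edges, running from the floor to the underside of the top.

B is a rectangular beam 3272 mm long (x), 164 mm deep (y), 70 mm thick (z).

The beam spans the tops of two tables placed 1140 mm apart, resting at z = 739 mm.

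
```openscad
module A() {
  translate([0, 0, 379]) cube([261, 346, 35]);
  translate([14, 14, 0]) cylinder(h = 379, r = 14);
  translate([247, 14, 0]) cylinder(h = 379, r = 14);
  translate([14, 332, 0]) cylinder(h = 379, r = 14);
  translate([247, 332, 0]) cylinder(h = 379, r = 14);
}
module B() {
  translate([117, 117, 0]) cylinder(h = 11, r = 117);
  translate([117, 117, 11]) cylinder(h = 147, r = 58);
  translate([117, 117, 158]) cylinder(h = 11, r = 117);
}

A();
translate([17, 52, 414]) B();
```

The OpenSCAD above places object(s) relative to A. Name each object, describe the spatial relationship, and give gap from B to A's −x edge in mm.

The spool's min-x is at 17; the stool's min-x is 0; gap = 17 mm.

A is a stool. B is a spool. The spool is on top of the stool. The gap from the spool to the stool's −x edge is 17 mm.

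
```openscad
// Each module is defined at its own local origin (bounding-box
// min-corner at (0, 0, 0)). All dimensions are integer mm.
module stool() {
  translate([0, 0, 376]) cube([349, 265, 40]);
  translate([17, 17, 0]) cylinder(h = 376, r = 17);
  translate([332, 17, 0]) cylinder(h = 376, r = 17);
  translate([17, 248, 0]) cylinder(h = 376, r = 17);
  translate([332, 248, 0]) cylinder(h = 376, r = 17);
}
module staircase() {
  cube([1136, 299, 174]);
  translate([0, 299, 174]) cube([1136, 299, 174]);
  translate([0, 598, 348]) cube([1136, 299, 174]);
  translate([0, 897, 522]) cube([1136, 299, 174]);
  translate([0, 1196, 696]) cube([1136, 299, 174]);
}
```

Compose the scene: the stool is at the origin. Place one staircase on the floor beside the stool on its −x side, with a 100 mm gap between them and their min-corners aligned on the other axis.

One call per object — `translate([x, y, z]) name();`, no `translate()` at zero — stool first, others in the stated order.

stool();
translate([-1236, 0, 0]) staircase();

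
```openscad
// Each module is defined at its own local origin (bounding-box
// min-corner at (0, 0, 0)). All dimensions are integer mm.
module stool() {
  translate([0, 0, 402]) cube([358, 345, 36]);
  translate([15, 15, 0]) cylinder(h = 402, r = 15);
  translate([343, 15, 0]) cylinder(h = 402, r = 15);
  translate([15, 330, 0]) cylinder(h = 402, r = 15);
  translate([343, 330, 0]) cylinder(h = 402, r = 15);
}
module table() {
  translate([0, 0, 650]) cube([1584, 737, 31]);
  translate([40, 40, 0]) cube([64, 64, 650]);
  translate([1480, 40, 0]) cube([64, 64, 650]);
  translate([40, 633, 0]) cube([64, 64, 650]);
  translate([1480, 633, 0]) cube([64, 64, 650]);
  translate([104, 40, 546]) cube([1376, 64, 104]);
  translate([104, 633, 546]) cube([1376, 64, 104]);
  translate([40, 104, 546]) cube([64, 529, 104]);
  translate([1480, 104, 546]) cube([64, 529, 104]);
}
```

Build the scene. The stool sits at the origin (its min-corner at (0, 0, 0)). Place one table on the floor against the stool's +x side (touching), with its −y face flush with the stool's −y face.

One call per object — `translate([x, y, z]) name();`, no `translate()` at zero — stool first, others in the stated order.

stool();
translate([358, 0, 0]) table();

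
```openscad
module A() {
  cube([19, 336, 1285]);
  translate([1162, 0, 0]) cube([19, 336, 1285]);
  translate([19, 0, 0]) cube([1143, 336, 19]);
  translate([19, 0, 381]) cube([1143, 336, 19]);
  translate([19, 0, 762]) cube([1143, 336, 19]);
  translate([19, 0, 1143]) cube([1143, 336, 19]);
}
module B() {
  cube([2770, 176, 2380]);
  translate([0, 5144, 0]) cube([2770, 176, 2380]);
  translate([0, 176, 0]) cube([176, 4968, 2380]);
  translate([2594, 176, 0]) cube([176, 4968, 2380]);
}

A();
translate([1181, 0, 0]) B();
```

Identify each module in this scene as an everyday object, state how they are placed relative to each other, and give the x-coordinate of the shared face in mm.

A is a bookshelf. B is a house frame. The house frame is against the bookshelf's +x side, with their −y faces flush. The x-coordinate of the shared face is 1181 mm.

The bookshelf's +x face and the house frame's −x face are both at x = 1181 mm.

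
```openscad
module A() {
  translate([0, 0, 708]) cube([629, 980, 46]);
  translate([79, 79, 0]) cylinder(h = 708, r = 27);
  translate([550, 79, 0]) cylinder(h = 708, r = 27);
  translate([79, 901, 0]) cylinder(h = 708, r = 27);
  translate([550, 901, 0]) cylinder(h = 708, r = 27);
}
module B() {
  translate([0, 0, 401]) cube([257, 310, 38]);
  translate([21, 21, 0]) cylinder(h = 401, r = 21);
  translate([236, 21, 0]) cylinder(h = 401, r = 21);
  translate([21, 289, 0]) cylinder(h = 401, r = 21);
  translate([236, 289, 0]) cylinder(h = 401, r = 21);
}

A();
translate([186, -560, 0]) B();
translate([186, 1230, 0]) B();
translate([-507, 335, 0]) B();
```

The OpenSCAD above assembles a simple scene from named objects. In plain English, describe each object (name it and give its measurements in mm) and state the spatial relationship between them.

A is a table: top 629 mm (x) × 980 mm (y), 46 mm thick, upper face at z = 754 mm, on four round legs of 54 mm diameter, each leg's bounding box inset 52 mm from the nearest pair of top edges, running from z = 0 to the bottom of the top.

B is a simple wooden stool: a rectangular seat 257 mm (x) by 310 mm (y), 38 mm thick, top face at z = 439 mm, on four round legs, each 42 mm in diameter. The legs rest on z = 0, each leg's axis is inset half a diameter from the nearest pair of seat edges (so the leg's bounding box is flush with the corner).

Three stools sit around the table at the −y, +y, −x sides.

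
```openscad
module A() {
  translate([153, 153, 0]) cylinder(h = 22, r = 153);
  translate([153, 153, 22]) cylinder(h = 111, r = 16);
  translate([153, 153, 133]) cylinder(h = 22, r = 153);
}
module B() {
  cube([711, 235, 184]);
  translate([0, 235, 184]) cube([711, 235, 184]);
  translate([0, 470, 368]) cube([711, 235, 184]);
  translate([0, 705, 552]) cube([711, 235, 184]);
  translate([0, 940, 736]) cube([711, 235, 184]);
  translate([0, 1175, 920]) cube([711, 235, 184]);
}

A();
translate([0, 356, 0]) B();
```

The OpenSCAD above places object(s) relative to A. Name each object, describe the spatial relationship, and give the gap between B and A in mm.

A is a spool. B is a staircase. The staircase is on the floor beside the spool on its +y side. The gap between the staircase and the spool is 50 mm.

The staircase's nearest face is 50 mm from the spool's +y face.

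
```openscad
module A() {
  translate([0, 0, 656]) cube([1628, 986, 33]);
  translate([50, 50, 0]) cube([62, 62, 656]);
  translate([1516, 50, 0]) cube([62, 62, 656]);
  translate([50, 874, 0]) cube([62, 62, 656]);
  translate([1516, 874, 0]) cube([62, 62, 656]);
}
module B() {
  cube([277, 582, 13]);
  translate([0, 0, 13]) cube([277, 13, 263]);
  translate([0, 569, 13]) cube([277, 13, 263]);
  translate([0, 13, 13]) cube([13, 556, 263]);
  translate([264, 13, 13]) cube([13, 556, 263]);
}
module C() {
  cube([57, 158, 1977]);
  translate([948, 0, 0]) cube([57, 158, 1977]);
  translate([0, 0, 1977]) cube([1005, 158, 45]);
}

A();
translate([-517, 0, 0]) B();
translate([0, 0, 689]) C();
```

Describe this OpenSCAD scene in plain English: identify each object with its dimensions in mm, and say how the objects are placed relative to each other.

A is a rectangular dining table. The top is 1628×986×33 mm with its upper surface at z = 689 mm. It stands on four 62×62 mm square legs, each inset 50 mm from the nearest pair of top edges, running from the floor to the underside of the top.

B is an open storage box with external size 277×582×276 mm and wall thickness 13 mm (the base is also 13 mm thick). The base covers the whole footprint; the four walls stand on the base, with the y-facing walls full-width and the x-facing walls fitting between their inner faces.

C is a rectangular door frame: two vertical jambs of 57×158 mm section, 1977 mm tall, with a clear opening 891 mm wide between their inner faces. A header 45 mm tall and 158 mm deep lies on top of the jambs and spans the full outside width.

The open box is on the floor beside the table on its −x side. The door frame is on top of the table.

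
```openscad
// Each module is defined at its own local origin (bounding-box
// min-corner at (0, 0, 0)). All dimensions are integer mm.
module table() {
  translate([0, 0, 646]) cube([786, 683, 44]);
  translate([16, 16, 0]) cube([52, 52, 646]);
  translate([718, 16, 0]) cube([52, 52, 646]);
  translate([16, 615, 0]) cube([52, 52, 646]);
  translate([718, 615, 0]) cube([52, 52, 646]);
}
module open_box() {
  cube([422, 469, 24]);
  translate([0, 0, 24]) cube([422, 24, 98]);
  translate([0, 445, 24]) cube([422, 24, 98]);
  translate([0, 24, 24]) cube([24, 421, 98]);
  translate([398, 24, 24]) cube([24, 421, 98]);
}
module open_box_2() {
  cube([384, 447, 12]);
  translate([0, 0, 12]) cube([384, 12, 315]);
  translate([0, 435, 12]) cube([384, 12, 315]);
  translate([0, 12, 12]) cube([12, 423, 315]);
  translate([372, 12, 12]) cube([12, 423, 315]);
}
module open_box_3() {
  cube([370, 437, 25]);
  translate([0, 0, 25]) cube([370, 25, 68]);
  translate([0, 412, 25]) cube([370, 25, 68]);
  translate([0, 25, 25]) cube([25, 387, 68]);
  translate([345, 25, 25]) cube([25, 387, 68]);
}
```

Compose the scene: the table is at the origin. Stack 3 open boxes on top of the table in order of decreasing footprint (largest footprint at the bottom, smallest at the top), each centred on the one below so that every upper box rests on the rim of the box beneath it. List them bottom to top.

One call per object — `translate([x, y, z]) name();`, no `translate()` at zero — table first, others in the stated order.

table();
translate([182, 107, 690]) open_box();
translate([201, 118, 812]) open_box_2();
translate([208, 123, 1139]) open_box_3();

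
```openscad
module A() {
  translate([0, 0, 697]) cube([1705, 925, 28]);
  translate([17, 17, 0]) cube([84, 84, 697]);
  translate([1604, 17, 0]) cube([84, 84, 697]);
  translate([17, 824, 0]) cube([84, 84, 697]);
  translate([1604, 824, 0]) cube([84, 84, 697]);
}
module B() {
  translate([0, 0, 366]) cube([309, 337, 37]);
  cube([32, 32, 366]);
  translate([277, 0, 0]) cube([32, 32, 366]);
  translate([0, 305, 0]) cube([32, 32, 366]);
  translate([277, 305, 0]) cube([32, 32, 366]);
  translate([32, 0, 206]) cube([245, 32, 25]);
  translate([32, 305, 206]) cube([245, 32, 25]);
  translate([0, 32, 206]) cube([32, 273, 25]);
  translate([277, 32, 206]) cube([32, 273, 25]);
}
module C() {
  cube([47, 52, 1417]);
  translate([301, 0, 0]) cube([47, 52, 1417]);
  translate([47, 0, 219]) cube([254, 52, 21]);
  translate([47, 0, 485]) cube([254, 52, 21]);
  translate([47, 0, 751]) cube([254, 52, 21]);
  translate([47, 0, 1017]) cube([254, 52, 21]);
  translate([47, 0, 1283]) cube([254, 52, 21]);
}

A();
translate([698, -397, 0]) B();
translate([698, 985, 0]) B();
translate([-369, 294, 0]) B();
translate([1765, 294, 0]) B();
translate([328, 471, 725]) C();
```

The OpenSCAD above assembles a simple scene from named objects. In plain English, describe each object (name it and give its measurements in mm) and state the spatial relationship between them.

A is a table: top 1705 mm (x) × 925 mm (y), 28 mm thick, upper face at z = 725 mm, on four 84×84 mm square legs, each inset 17 mm from the nearest pair of top edges, running from z = 0 to the bottom of the top.

B is a four-legged stool. The seat is 309×337 mm, 37 mm thick, top at z = 403 mm. It stands on four square legs, each 32×32 mm in cross-section, from z = 0 to the seat underside, each flush with a corner of the seat. Four stretchers, 32 mm wide and 25 mm tall, connect adjacent legs with their undersides at z = 206 mm, each running between the inner faces of the legs it joins and aligned with the legs' outer faces on the other axis.

C is a wooden ladder with two side rails of 47×52 mm section and 1417 mm height, set 348 mm apart overall. Between them run 5 rectangular rungs (52 mm deep, 21 mm thick), front faces flush with the rails' −y face. The bottom of the first rung is 219 mm above the floor and each subsequent rung is 266 mm higher than the one below.

Four stools sit around the table at the −y, +y, −x, +x sides. The ladder is on top of the table.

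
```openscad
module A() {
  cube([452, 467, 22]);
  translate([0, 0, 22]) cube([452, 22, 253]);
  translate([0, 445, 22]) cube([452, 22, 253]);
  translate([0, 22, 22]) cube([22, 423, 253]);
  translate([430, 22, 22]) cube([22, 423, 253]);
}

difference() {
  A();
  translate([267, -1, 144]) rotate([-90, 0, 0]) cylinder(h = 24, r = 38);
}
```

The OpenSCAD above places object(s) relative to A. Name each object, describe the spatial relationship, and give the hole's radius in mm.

A is an open box. The open box has a circular hole through its front wall. The hole's radius is 38 mm.

The subtracted cylinder has r = 38 mm.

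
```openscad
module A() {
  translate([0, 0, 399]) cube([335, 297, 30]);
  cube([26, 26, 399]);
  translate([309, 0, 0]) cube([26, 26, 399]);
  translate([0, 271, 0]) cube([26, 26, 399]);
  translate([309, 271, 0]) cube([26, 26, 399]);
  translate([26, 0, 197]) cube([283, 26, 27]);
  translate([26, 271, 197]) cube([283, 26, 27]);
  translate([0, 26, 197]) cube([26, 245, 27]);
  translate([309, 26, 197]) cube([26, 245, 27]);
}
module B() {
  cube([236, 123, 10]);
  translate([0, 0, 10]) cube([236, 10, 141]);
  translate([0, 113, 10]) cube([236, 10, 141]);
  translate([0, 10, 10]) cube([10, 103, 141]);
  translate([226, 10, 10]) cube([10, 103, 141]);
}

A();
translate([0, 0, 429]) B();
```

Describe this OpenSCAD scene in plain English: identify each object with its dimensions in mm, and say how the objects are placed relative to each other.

A is a four-legged stool. The seat is a 335×297×30 mm slab whose top surface is at z = 429 mm; four square legs, each 26×26 mm in cross-section, run from the floor (z = 0) to the underside of the seat, each flush with a corner of the seat. Four stretchers, 26 mm wide and 27 mm tall, connect adjacent legs with their undersides at z = 197 mm, each running between the inner faces of the legs it joins and aligned with the legs' outer faces on the other axis.

B is an open storage box with external size 236×123×151 mm and wall thickness 10 mm (the base is also 10 mm thick). The base covers the whole footprint; the four walls stand on the base, with the y-facing walls full-width and the x-facing walls fitting between their inner faces.

The open box is on top of the stool.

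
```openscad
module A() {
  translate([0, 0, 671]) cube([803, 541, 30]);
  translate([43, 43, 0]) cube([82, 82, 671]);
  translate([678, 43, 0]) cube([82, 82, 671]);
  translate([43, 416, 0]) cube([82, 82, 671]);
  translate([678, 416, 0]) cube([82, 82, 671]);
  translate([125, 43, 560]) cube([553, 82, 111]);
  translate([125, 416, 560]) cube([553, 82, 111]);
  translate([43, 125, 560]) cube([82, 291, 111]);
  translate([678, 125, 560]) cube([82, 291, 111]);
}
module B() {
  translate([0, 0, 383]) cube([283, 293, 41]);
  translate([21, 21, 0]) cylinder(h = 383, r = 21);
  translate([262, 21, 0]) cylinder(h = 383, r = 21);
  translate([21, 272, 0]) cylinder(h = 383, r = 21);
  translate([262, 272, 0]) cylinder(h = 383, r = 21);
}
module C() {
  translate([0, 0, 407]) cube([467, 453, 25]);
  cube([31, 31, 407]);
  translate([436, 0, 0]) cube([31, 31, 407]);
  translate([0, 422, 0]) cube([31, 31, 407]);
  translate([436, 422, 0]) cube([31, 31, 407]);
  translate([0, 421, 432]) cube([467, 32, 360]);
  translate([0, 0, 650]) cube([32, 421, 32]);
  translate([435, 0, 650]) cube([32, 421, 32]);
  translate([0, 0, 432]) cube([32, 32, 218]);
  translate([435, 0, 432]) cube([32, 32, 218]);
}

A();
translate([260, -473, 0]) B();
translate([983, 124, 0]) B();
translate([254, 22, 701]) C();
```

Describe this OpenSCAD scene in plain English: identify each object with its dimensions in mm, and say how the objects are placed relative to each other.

A is a table with a 803×541 mm rectangular top, 30 mm thick, top surface at z = 701 mm, supported by four 82×82 mm square legs, each inset 43 mm from the nearest pair of top edges, running from the floor. Four apron rails, 82 mm thick and 111 mm tall, run between adjacent legs with their top edges flush with the underside of the top and their outer faces flush with the legs' outer faces.

B is a four-legged stool. The seat is 283×293 mm, 41 mm thick, top at z = 424 mm. It stands on four round legs, each 42 mm in diameter, from z = 0 to the seat underside, each leg's axis is inset half a diameter from the nearest pair of seat edges (so the leg's bounding box is flush with the corner).

C is a chair. The seat is a 467×453×25 mm slab with its top at z = 432 mm, on four 31×31 mm corner legs (flush with the seat edges, standing on z = 0). A flat backrest 32 mm thick, 360 mm tall, spans the full seat width and rises from the seat top along its +y edge, rear face flush with the rear of the seat. Two armrests of 32×32 mm section run along each side from the seat's front edge to the front of the backrest, top faces 250 mm above the seat top and outer faces flush with the seat's x-edges; a 32×32 mm post under the front of each armrest stands on the seat at the front corner.

Two stools sit around the table at the −y, +x sides. The chair is on top of the table.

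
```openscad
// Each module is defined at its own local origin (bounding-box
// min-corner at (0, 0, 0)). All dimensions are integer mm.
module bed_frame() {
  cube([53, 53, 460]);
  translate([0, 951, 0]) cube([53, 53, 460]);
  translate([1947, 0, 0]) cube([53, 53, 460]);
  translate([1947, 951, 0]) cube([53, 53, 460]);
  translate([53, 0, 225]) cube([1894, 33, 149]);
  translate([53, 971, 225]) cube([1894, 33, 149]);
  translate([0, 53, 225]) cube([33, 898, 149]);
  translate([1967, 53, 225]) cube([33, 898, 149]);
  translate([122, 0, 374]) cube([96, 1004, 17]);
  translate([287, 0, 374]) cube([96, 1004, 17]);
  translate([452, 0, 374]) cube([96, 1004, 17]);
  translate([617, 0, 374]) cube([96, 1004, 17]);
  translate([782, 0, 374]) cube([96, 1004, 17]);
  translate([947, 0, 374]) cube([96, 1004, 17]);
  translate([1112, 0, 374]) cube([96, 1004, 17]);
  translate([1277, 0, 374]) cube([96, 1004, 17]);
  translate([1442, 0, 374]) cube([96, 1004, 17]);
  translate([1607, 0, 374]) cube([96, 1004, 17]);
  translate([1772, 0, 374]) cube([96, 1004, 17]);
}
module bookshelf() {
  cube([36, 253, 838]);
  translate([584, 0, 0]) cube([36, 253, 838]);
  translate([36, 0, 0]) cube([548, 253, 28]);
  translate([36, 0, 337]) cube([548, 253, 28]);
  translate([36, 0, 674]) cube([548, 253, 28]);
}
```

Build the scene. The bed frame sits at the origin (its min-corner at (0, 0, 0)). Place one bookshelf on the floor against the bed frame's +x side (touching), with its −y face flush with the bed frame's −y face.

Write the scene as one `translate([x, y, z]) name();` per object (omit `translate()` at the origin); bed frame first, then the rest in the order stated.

bed_frame();
translate([2000, 0, 0]) bookshelf();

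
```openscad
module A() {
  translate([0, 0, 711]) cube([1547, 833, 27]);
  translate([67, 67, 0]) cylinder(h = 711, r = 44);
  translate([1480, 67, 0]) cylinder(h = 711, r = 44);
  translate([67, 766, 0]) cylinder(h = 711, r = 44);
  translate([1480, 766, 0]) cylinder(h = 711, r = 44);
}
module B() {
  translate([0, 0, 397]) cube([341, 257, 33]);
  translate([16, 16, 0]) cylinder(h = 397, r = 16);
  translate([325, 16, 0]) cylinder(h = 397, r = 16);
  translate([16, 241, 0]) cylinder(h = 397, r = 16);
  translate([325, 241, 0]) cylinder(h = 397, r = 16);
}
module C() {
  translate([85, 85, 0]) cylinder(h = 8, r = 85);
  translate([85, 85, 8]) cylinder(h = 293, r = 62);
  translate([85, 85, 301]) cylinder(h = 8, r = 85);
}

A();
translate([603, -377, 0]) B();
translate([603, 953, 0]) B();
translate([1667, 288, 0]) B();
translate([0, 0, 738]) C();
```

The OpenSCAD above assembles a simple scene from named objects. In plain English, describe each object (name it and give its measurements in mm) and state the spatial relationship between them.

A is a table with a 1547×833 mm rectangular top, 27 mm thick, top surface at z = 738 mm, supported by four round legs of 88 mm diameter, each leg's bounding box inset 23 mm from the nearest pair of top edges, running from the floor.

B is a four-legged stool. The seat is a 341×257×33 mm slab whose top surface is at z = 430 mm; four round legs, each 32 mm in diameter, run from the floor (z = 0) to the underside of the seat, each leg's axis is inset half a diameter from the nearest pair of seat edges (so the leg's bounding box is flush with the corner).

C is a spool: two coaxial disc flanges of radius 85 mm and thickness 8 mm, joined by a core cylinder of radius 62 mm and height 293 mm. The lower flange rests on z = 0 and the three cylinders share a vertical axis.

Three stools sit around the table at the −y, +y, +x sides. The spool is on top of the table.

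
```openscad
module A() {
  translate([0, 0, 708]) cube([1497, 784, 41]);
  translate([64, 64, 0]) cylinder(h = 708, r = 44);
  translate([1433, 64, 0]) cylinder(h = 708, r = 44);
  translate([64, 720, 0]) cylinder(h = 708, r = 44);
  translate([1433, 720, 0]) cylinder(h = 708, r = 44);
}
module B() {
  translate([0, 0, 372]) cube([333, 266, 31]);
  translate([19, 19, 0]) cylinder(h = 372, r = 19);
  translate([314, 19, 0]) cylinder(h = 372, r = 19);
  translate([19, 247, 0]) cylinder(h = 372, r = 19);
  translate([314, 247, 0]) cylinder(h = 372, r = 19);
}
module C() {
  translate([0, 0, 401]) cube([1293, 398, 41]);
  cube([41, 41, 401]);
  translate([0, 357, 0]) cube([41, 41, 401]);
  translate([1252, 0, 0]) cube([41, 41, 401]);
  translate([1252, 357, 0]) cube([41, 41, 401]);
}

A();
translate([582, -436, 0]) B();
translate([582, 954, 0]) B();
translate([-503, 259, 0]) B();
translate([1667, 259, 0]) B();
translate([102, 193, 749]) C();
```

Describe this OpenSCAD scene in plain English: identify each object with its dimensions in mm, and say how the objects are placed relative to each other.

A is a rectangular dining table. The top is 1497×784×41 mm with its upper surface at z = 749 mm. It stands on four round legs of 88 mm diameter, each leg's bounding box inset 20 mm from the nearest pair of top edges, running from the floor to the underside of the top.

B is a four-legged stool. The seat is a 333×266×31 mm slab whose top surface is at z = 403 mm; four round legs, each 38 mm in diameter, run from the floor (z = 0) to the underside of the seat, each leg's axis is inset half a diameter from the nearest pair of seat edges (so the leg's bounding box is flush with the corner).

C is a bench: a 1293×398 mm seat slab, 41 mm thick, top at z = 442 mm, on four 41×41 mm square legs flush with the seat corners and standing on z = 0.

Four stools sit around the table at the −y, +y, −x, +x sides. The bench is on top of the table, centred.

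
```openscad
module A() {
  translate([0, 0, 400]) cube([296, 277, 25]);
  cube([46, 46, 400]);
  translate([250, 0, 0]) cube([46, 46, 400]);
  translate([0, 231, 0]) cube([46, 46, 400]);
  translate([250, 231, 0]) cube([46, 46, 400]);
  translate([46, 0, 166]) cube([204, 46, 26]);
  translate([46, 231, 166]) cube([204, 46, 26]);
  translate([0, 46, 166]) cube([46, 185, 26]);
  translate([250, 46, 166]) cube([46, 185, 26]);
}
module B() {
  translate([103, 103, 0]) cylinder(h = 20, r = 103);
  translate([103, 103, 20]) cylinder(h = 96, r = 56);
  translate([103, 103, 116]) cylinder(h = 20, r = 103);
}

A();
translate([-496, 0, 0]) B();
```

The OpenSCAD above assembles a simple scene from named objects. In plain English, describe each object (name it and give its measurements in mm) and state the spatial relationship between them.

A is a four-legged stool. The seat is 296×277 mm, 25 mm thick, top at z = 425 mm. It stands on four square legs, each 46×46 mm in cross-section, from z = 0 to the seat underside, each flush with a corner of the seat. Four stretchers, 46 mm wide and 26 mm tall, connect adjacent legs with their undersides at z = 166 mm, each running between the inner faces of the legs it joins and aligned with the legs' outer faces on the other axis.

B is a spool: two coaxial disc flanges of radius 103 mm and thickness 20 mm, joined by a core cylinder of radius 56 mm and height 96 mm. The lower flange rests on z = 0 and the three cylinders share a vertical axis.

The spool is on the floor beside the stool on its −x side.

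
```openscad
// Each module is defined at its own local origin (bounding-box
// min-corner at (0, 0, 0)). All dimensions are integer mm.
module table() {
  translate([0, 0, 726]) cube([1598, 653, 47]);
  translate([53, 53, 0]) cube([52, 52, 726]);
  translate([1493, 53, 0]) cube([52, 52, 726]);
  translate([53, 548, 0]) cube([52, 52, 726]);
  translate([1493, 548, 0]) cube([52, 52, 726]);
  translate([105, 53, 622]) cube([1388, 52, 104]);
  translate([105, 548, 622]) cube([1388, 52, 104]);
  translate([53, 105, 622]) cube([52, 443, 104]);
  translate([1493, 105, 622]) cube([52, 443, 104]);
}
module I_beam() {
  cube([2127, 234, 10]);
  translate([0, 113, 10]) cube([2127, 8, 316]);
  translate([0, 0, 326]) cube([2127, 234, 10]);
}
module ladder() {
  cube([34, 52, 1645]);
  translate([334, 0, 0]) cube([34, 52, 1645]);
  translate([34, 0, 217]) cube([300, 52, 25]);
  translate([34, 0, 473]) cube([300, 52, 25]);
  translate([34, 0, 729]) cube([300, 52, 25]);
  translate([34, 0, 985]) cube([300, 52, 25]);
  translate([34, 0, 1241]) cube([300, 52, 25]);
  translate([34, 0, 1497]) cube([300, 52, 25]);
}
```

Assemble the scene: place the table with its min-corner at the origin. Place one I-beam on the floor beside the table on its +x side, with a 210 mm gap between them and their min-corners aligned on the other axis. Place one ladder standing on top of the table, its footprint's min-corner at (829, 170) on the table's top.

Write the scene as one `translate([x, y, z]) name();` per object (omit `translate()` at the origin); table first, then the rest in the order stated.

table();
translate([1808, 0, 0]) I_beam();
translate([829, 170, 773]) ladder();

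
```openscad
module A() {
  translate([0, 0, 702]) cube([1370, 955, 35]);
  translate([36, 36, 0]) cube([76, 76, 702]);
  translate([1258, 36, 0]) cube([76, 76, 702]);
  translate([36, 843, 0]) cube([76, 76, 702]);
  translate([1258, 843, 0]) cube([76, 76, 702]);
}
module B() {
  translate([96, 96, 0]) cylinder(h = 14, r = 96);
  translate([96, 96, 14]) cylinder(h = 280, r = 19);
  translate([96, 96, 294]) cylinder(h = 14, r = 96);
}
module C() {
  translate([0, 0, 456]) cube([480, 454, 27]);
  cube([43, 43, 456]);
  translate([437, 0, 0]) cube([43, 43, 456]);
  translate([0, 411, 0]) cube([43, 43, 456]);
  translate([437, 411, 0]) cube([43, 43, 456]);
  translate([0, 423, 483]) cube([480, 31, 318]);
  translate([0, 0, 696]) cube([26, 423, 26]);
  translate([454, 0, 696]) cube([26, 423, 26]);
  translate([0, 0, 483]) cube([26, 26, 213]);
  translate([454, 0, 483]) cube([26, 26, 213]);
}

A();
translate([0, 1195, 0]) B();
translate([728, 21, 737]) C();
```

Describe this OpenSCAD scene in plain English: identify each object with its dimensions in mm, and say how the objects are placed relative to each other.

A is a table with a 1370×955 mm rectangular top, 35 mm thick, top surface at z = 737 mm, supported by four 76×76 mm square legs, each inset 36 mm from the nearest pair of top edges, running from the floor.

B is a spool: two coaxial disc flanges of radius 96 mm and thickness 14 mm, joined by a core cylinder of radius 19 mm and height 280 mm. The lower flange rests on z = 0 and the three cylinders share a vertical axis.

C is a chair. The seat is a 480×454×27 mm slab with its top at z = 483 mm, on four 43×43 mm corner legs (flush with the seat edges, standing on z = 0). A flat backrest 31 mm thick, 318 mm tall, spans the full seat width and rises from the seat top along its +y edge, rear face flush with the rear of the seat. Two armrests of 26×26 mm section run along each side from the seat's front edge to the front of the backrest, top faces 239 mm above the seat top and outer faces flush with the seat's x-edges; a 26×26 mm post under the front of each armrest stands on the seat at the front corner.

The spool is on the floor beside the table on its +y side. The chair is on top of the table.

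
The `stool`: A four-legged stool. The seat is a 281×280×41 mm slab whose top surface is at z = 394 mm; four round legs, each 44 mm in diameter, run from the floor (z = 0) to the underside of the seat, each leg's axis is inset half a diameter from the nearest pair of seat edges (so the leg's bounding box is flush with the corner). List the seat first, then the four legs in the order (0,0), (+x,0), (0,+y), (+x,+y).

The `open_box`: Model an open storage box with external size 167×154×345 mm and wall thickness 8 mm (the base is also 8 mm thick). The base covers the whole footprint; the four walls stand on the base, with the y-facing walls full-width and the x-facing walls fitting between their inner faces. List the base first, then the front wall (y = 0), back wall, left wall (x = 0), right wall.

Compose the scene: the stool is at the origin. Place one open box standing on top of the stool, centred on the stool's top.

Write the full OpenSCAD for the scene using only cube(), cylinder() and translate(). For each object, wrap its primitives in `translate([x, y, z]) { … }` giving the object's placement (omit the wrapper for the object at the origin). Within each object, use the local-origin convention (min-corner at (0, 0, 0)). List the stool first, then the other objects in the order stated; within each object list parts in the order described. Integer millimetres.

translate([0, 0, 353]) cube([281, 280, 41]);
translate([22, 22, 0]) cylinder(h = 353, r = 22);
translate([259, 22, 0]) cylinder(h = 353, r = 22);
translate([22, 258, 0]) cylinder(h = 353, r = 22);
translate([259, 258, 0]) cylinder(h = 353, r = 22);
translate([57, 63, 394]) {
  cube([167, 154, 8]);
  translate([0, 0, 8]) cube([167, 8, 337]);
  translate([0, 146, 8]) cube([167, 8, 337]);
  translate([0, 8, 8]) cube([8, 138, 337]);
  translate([159, 8, 8]) cube([8, 138, 337]);
}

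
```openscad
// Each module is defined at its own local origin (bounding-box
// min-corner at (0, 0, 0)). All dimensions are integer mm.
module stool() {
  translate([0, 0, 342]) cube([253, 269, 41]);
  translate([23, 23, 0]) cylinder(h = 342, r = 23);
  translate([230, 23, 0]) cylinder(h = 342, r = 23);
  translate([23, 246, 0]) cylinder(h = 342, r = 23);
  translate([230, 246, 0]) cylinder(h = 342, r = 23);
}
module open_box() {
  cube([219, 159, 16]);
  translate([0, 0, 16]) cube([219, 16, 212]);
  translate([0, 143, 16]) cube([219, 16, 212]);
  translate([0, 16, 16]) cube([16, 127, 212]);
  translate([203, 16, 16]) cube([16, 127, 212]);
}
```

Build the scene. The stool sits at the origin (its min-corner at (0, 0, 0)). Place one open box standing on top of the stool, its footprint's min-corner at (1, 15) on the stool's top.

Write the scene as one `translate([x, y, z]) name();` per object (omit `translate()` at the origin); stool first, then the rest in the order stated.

stool();
translate([1, 15, 383]) open_box();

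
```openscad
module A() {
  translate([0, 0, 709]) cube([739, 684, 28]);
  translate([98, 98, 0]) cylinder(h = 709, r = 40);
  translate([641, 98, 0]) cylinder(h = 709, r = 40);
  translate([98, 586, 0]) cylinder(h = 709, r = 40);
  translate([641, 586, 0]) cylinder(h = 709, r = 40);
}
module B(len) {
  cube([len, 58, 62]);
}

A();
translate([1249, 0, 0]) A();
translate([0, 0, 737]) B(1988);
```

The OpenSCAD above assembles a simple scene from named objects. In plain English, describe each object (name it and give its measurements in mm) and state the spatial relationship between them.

A is a table with a 739×684 mm rectangular top, 28 mm thick, top surface at z = 737 mm, supported by four round legs of 80 mm diameter, each leg's bounding box inset 58 mm from the nearest pair of top edges, running from the floor.

B is a rectangular beam 1988 mm long (x), 58 mm deep (y), 62 mm thick (z).

The beam spans the tops of two tables placed 510 mm apart, resting at z = 737 mm.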